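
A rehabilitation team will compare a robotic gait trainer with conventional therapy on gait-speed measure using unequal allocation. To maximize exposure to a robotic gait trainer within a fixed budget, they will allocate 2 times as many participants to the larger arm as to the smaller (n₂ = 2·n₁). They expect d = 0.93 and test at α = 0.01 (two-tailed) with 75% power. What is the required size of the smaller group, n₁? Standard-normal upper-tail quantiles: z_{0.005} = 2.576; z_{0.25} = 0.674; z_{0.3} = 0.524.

n₁ = 19

With allocation ratio k = n₂/n₁ = 2, Var(x̄₁−x̄₂) = σ²(1/n₁ + 1/(k·n₁)) = σ²·(k+1)/(k·n₁).
So n₁ = (1 + 1/k)·((z_{α/2} + z_β)/d)² = 1.500 × (3.250/0.93)².
n₁ = 1.500 × 12.21 = 18.3.
Round up: n₁ = 19, giving n₂ = 2 × 19 = 38.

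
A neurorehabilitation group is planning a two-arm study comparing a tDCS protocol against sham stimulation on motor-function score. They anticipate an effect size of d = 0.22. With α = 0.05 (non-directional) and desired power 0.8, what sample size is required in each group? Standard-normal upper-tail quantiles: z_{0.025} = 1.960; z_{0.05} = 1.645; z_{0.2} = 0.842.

For two independent groups with equal n: n = 2·((z_{α/2} + z_β) / d)².
z_{α/2} + z_β = 1.960 + 0.842 = 2.802.
n = 2 × (2.802 / 0.22)² = 2 × 12.736² = 2 × 162.21 = 324.4.
Round up to the next whole participant.

n = 325 per group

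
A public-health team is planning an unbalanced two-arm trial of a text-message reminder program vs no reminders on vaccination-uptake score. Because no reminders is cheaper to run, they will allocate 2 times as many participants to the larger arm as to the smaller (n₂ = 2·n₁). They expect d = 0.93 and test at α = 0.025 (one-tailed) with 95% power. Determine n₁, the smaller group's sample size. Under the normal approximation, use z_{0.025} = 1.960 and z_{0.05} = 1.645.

With allocation ratio k = n₂/n₁ = 2, Var(x̄₁−x̄₂) = σ²(1/n₁ + 1/(k·n₁)) = σ²·(k+1)/(k·n₁).
So n₁ = (1 + 1/k)·((z_{α} + z_β)/d)² = 1.500 × (3.605/0.93)².
n₁ = 1.500 × 15.03 = 22.5.
Round up: n₁ = 23, giving n₂ = 2 × 23 = 46.

n₁ = 23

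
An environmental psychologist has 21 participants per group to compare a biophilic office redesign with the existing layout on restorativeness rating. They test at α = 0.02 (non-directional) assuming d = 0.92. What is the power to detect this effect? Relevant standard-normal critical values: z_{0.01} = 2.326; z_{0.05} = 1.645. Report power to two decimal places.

power ≈ 0.74

For two equal groups, power = Φ(d·√(n/2) − z_{α/2}).
d·√(n/2) = 0.92 × √(21/2) = 0.92 × 3.240 = 2.981.
z_β = 2.981 − 2.326 = 0.655.
Power = Φ(0.655) = 0.744.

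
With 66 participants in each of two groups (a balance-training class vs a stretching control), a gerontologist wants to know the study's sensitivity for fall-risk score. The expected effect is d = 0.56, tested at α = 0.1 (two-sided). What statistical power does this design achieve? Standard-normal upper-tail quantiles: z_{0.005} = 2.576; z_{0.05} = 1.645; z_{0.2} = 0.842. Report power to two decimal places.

For two equal groups, power = Φ(d·√(n/2) − z_{α/2}).
d·√(n/2) = 0.56 × √(66/2) = 0.56 × 5.745 = 3.217.
z_β = 3.217 − 1.645 = 1.572.
Power = Φ(1.572) = 0.942.

power ≈ 0.94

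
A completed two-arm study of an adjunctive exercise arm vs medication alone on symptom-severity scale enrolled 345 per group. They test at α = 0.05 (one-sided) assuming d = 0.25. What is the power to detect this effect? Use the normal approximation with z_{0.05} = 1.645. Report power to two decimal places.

power ≈ 0.95

For two equal groups, power = Φ(d·√(n/2) − z_{α}).
d·√(n/2) = 0.25 × √(345/2) = 0.25 × 13.134 = 3.283.
z_β = 3.283 − 1.645 = 1.638.
Power = Φ(1.638) = 0.949.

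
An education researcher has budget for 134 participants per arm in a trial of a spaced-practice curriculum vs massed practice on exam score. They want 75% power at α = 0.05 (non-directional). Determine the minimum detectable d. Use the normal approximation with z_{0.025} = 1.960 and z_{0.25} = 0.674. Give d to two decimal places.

For two independent groups of n = 134 each: d_min = (z_{α/2} + z_β)·√(2/n).
z-sum = 1.960 + 0.674 = 2.634.
d_min = 2.634 × √(2/134) = 2.634 × 0.1222 = 0.322.

d_min ≈ 0.32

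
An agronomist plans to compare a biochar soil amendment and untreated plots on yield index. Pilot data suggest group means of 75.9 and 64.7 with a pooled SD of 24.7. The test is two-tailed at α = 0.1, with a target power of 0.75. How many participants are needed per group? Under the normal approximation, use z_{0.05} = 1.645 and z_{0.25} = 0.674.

Cohen's d = |M₁ − M₂| / SD_pooled = |75.9 − 64.7| / 24.7 = 11.2 / 24.7 = 0.453.
For two independent groups with equal n: n = 2·((z_{α/2} + z_β) / d)².
z_{α/2} + z_β = 1.645 + 0.674 = 2.319.
n = 2 × (2.319 / 0.453)² = 2 × 5.119² = 2 × 26.21 = 52.4.
Round up to the next whole participant.

n = 53 per group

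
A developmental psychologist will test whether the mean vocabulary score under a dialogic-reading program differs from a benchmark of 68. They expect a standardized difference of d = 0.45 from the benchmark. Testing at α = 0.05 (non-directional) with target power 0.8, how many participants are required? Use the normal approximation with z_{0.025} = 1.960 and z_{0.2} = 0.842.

n = 39

For a one-sample test: n = ((z_{α/2} + z_β) / d)².
z_{α/2} + z_β = 1.960 + 0.842 = 2.802.
n = (2.802 / 0.45)² = 6.227² = 38.77.
Round up.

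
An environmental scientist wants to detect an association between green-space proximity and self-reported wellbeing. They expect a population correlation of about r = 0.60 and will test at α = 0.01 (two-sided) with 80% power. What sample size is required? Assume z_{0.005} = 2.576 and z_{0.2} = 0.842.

n = 28

Fisher's z: C = ½·ln((1+r)/(1−r)) = ½·ln(4.0000) = 0.6931.
n = ((z_{α/2} + z_β)/C)² + 3.
(2.576 + 0.842) / 0.6931 = 3.418 / 0.6931 = 4.931.
n = 4.931² + 3 = 24.32 + 3 = 27.3.
Round up.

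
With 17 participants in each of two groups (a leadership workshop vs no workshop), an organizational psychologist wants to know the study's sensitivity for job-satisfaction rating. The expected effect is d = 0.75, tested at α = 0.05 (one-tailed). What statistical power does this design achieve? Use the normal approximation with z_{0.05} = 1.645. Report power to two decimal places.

power ≈ 0.71

For two equal groups, power = Φ(d·√(n/2) − z_{α}).
d·√(n/2) = 0.75 × √(17/2) = 0.75 × 2.915 = 2.187.
z_β = 2.187 − 1.645 = 0.542.
Power = Φ(0.542) = 0.706.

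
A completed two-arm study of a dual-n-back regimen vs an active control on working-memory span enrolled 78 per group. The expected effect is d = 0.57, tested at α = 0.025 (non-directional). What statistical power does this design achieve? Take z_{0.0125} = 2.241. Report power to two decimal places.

For two equal groups, power = Φ(d·√(n/2) − z_{α/2}).
d·√(n/2) = 0.57 × √(78/2) = 0.57 × 6.245 = 3.560.
z_β = 3.560 − 2.241 = 1.319.
Power = Φ(1.319) = 0.906.

power ≈ 0.91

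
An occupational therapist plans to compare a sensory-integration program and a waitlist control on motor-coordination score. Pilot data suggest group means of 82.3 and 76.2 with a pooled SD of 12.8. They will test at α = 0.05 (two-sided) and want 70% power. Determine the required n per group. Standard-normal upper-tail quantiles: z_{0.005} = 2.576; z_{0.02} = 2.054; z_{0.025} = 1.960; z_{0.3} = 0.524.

Cohen's d = |M₁ − M₂| / SD_pooled = |82.3 − 76.2| / 12.8 = 6.1 / 12.8 = 0.477.
For two independent groups with equal n: n = 2·((z_{α/2} + z_β) / d)².
z_{α/2} + z_β = 1.960 + 0.524 = 2.484.
n = 2 × (2.484 / 0.477)² = 2 × 5.208² = 2 × 27.12 = 54.2.
Round up to the next whole participant.

n = 55 per group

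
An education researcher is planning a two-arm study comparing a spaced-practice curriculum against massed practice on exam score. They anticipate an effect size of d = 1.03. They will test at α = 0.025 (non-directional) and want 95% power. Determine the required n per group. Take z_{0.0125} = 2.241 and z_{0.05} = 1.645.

n = 29 per group

For two independent groups with equal n: n = 2·((z_{α/2} + z_β) / d)².
z_{α/2} + z_β = 2.241 + 1.645 = 3.886.
n = 2 × (3.886 / 1.03)² = 2 × 3.773² = 2 × 14.23 = 28.5.
Round up to the next whole participant.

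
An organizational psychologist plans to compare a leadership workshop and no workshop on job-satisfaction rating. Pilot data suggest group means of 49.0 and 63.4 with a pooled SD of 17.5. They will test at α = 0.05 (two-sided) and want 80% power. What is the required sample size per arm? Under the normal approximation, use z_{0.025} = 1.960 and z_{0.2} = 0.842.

n = 24 per group

Cohen's d = |M₁ − M₂| / SD_pooled = |49.0 − 63.4| / 17.5 = 14.4 / 17.5 = 0.823.
For two independent groups with equal n: n = 2·((z_{α/2} + z_β) / d)².
z_{α/2} + z_β = 1.960 + 0.842 = 2.802.
n = 2 × (2.802 / 0.823)² = 2 × 3.405² = 2 × 11.59 = 23.2.
Round up to the next whole participant.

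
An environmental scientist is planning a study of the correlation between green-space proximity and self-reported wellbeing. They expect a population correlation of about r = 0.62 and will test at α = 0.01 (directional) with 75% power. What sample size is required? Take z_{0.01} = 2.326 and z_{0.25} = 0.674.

Fisher's z: C = ½·ln((1+r)/(1−r)) = ½·ln(4.2632) = 0.7250.
n = ((z_{α} + z_β)/C)² + 3.
(2.326 + 0.674) / 0.7250 = 3.000 / 0.7250 = 4.138.
n = 4.138² + 3 = 17.12 + 3 = 20.1.
Round up.

n = 21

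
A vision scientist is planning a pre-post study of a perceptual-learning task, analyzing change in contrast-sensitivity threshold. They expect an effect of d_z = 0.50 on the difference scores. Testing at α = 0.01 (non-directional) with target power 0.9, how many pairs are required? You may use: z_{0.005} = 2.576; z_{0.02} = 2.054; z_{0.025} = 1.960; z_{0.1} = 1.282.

n = 60 pairs

For a paired (one-sample on differences) test: n = ((z_{α/2} + z_β) / d)².
z_{α/2} + z_β = 2.576 + 1.282 = 3.858.
n = (3.858 / 0.50)² = 7.716² = 59.54.
Round up.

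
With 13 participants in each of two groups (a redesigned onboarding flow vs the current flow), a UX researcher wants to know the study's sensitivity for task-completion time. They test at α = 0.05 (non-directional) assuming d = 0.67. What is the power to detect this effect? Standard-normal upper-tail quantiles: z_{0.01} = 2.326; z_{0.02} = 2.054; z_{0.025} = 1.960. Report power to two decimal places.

For two equal groups, power = Φ(d·√(n/2) − z_{α/2}).
d·√(n/2) = 0.67 × √(13/2) = 0.67 × 2.550 = 1.708.
z_β = 1.708 − 1.960 = -0.252.
Power = Φ(-0.252) = 0.401.

power ≈ 0.40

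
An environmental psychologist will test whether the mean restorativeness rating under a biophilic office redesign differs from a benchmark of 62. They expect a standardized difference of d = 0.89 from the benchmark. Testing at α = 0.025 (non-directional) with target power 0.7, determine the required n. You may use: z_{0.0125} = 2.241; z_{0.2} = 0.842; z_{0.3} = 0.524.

For a one-sample test: n = ((z_{α/2} + z_β) / d)².
z_{α/2} + z_β = 2.241 + 0.524 = 2.765.
n = (2.765 / 0.89)² = 3.107² = 9.65.
Round up.

n = 10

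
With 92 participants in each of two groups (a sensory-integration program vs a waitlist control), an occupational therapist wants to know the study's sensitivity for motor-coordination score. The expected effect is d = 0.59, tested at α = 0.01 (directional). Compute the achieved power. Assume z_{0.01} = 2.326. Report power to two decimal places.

For two equal groups, power = Φ(d·√(n/2) − z_{α}).
d·√(n/2) = 0.59 × √(92/2) = 0.59 × 6.782 = 4.002.
z_β = 4.002 − 2.326 = 1.676.
Power = Φ(1.676) = 0.953.

power ≈ 0.95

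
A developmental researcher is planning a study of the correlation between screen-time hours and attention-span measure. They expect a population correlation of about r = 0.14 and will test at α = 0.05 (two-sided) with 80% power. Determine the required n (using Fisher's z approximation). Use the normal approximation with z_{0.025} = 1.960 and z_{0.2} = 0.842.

n = 399

Fisher's z: C = ½·ln((1+r)/(1−r)) = ½·ln(1.3256) = 0.1409.
n = ((z_{α/2} + z_β)/C)² + 3.
(1.960 + 0.842) / 0.1409 = 2.802 / 0.1409 = 19.886.
n = 19.886² + 3 = 395.47 + 3 = 398.5.
Round up.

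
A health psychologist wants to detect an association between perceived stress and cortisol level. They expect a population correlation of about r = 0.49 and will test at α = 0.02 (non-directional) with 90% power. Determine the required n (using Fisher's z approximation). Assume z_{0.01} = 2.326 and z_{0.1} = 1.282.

n = 49

Fisher's z: C = ½·ln((1+r)/(1−r)) = ½·ln(2.9216) = 0.5361.
n = ((z_{α/2} + z_β)/C)² + 3.
(2.326 + 1.282) / 0.5361 = 3.608 / 0.5361 = 6.730.
n = 6.730² + 3 = 45.29 + 3 = 48.3.
Round up.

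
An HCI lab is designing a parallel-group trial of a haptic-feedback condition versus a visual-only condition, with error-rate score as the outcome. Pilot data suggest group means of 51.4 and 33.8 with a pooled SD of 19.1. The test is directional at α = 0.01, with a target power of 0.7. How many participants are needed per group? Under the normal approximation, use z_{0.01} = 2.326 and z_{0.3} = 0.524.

Cohen's d = |M₁ − M₂| / SD_pooled = |51.4 − 33.8| / 19.1 = 17.6 / 19.1 = 0.921.
For two independent groups with equal n: n = 2·((z_{α} + z_β) / d)².
z_{α} + z_β = 2.326 + 0.524 = 2.850.
n = 2 × (2.850 / 0.921)² = 2 × 3.094² = 2 × 9.58 = 19.2.
Round up to the next whole participant.

n = 20 per group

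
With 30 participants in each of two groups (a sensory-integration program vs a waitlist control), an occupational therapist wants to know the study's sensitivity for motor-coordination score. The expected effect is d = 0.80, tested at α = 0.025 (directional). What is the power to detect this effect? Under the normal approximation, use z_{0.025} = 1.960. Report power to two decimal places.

For two equal groups, power = Φ(d·√(n/2) − z_{α}).
d·√(n/2) = 0.80 × √(30/2) = 0.80 × 3.873 = 3.098.
z_β = 3.098 − 1.960 = 1.138.
Power = Φ(1.138) = 0.873.

power ≈ 0.87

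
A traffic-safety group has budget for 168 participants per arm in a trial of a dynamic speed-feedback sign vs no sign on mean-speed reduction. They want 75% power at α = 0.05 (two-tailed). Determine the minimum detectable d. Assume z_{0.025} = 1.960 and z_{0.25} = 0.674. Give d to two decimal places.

For two independent groups of n = 168 each: d_min = (z_{α/2} + z_β)·√(2/n).
z-sum = 1.960 + 0.674 = 2.634.
d_min = 2.634 × √(2/168) = 2.634 × 0.1091 = 0.287.

d_min ≈ 0.29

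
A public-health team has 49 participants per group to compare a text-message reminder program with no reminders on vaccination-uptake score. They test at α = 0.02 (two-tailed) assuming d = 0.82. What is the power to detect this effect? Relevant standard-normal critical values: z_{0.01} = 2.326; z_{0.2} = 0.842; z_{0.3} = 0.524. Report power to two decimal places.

For two equal groups, power = Φ(d·√(n/2) − z_{α/2}).
d·√(n/2) = 0.82 × √(49/2) = 0.82 × 4.950 = 4.059.
z_β = 4.059 − 2.326 = 1.733.
Power = Φ(1.733) = 0.958.

power ≈ 0.96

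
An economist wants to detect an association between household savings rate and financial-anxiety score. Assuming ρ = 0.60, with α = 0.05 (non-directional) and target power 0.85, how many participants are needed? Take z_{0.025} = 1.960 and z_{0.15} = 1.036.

Fisher's z: C = ½·ln((1+r)/(1−r)) = ½·ln(4.0000) = 0.6931.
n = ((z_{α/2} + z_β)/C)² + 3.
(1.960 + 1.036) / 0.6931 = 2.996 / 0.6931 = 4.323.
n = 4.323² + 3 = 18.68 + 3 = 21.7.
Round up.

n = 22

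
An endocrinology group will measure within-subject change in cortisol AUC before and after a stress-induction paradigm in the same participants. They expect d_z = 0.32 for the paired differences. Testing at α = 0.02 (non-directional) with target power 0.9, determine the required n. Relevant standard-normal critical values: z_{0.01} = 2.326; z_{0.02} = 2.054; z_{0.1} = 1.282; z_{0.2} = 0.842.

n = 128 pairs

For a paired (one-sample on differences) test: n = ((z_{α/2} + z_β) / d)².
z_{α/2} + z_β = 2.326 + 1.282 = 3.608.
n = (3.608 / 0.32)² = 11.275² = 127.13.
Round up.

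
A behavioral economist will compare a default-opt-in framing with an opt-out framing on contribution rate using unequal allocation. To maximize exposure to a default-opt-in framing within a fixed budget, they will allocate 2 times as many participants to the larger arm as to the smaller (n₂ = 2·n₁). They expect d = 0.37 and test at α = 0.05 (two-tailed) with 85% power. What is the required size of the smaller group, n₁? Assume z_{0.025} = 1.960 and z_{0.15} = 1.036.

n₁ = 99

With allocation ratio k = n₂/n₁ = 2, Var(x̄₁−x̄₂) = σ²(1/n₁ + 1/(k·n₁)) = σ²·(k+1)/(k·n₁).
So n₁ = (1 + 1/k)·((z_{α/2} + z_β)/d)² = 1.500 × (2.996/0.37)².
n₁ = 1.500 × 65.57 = 98.3.
Round up: n₁ = 99, giving n₂ = 2 × 99 = 198.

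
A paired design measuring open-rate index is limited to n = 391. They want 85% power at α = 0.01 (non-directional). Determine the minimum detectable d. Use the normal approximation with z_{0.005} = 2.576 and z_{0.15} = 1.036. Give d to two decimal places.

For a single sample (or paired design) of n = 391: d_min = (z_{α/2} + z_β)/√n.
z-sum = 2.576 + 1.036 = 3.612.
d_min = 3.612 / √391 = 3.612 / 19.774 = 0.183.

d_min ≈ 0.18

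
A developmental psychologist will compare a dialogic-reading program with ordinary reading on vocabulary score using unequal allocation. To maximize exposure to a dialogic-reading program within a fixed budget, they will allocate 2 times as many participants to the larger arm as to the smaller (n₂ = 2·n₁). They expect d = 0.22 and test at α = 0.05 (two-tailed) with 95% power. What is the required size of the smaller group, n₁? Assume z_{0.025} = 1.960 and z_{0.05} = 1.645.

With allocation ratio k = n₂/n₁ = 2, Var(x̄₁−x̄₂) = σ²(1/n₁ + 1/(k·n₁)) = σ²·(k+1)/(k·n₁).
So n₁ = (1 + 1/k)·((z_{α/2} + z_β)/d)² = 1.500 × (3.605/0.22)².
n₁ = 1.500 × 268.51 = 402.8.
Round up: n₁ = 403, giving n₂ = 2 × 403 = 806.

n₁ = 403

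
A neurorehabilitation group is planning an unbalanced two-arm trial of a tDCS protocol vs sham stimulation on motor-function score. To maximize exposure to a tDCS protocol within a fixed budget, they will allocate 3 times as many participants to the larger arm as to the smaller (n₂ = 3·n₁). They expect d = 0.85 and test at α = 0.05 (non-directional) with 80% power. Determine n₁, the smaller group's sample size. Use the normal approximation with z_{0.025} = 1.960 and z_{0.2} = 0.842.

With allocation ratio k = n₂/n₁ = 3, Var(x̄₁−x̄₂) = σ²(1/n₁ + 1/(k·n₁)) = σ²·(k+1)/(k·n₁).
So n₁ = (1 + 1/k)·((z_{α/2} + z_β)/d)² = 1.333 × (2.802/0.85)².
n₁ = 1.333 × 10.87 = 14.5.
Round up: n₁ = 15, giving n₂ = 3 × 15 = 45.

n₁ = 15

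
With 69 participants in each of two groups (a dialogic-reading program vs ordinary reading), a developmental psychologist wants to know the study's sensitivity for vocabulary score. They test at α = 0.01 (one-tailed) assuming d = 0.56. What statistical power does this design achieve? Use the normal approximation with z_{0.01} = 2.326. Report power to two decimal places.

For two equal groups, power = Φ(d·√(n/2) − z_{α}).
d·√(n/2) = 0.56 × √(69/2) = 0.56 × 5.874 = 3.289.
z_β = 3.289 − 2.326 = 0.963.
Power = Φ(0.963) = 0.832.

power ≈ 0.83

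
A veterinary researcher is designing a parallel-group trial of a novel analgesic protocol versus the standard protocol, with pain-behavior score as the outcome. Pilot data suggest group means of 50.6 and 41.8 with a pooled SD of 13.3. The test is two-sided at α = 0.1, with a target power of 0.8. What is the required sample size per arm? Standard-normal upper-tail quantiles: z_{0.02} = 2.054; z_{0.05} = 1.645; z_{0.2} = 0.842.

Cohen's d = |M₁ − M₂| / SD_pooled = |50.6 − 41.8| / 13.3 = 8.8 / 13.3 = 0.662.
For two independent groups with equal n: n = 2·((z_{α/2} + z_β) / d)².
z_{α/2} + z_β = 1.645 + 0.842 = 2.487.
n = 2 × (2.487 / 0.662)² = 2 × 3.757² = 2 × 14.11 = 28.2.
Round up to the next whole participant.

n = 29 per group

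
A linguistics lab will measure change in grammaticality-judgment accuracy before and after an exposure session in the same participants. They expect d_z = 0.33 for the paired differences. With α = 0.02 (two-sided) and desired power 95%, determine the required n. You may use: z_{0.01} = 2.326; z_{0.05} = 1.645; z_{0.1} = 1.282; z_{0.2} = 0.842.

For a paired (one-sample on differences) test: n = ((z_{α/2} + z_β) / d)².
z_{α/2} + z_β = 2.326 + 1.645 = 3.971.
n = (3.971 / 0.33)² = 12.033² = 144.80.
Round up.

n = 145 pairs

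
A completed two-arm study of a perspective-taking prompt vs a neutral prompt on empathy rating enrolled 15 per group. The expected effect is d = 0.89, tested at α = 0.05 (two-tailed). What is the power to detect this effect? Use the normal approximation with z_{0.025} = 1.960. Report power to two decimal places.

For two equal groups, power = Φ(d·√(n/2) − z_{α/2}).
d·√(n/2) = 0.89 × √(15/2) = 0.89 × 2.739 = 2.437.
z_β = 2.437 − 1.960 = 0.477.
Power = Φ(0.477) = 0.683.

power ≈ 0.68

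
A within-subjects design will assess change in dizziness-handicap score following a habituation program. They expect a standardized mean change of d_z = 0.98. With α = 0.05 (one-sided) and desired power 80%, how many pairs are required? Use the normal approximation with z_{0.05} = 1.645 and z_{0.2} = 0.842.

For a paired (one-sample on differences) test: n = ((z_{α} + z_β) / d)².
z_{α} + z_β = 1.645 + 0.842 = 2.487.
n = (2.487 / 0.98)² = 2.538² = 6.44.
Round up.

n = 7 pairs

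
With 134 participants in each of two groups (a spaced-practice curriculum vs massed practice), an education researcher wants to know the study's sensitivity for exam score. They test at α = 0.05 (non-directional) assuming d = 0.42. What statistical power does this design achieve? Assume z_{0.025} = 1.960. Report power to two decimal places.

power ≈ 0.93

For two equal groups, power = Φ(d·√(n/2) − z_{α/2}).
d·√(n/2) = 0.42 × √(134/2) = 0.42 × 8.185 = 3.438.
z_β = 3.438 − 1.960 = 1.478.
Power = Φ(1.478) = 0.930.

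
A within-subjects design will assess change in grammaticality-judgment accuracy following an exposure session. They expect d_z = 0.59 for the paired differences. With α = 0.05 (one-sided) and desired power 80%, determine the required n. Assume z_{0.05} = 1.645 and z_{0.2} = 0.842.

n = 18 pairs

For a paired (one-sample on differences) test: n = ((z_{α} + z_β) / d)².
z_{α} + z_β = 1.645 + 0.842 = 2.487.
n = (2.487 / 0.59)² = 4.215² = 17.77.
Round up.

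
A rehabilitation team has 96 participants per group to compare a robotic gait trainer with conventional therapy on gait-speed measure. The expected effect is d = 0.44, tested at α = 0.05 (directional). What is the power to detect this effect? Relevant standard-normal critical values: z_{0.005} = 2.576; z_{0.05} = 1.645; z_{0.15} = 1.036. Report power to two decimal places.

power ≈ 0.92

For two equal groups, power = Φ(d·√(n/2) − z_{α}).
d·√(n/2) = 0.44 × √(96/2) = 0.44 × 6.928 = 3.048.
z_β = 3.048 − 1.645 = 1.403.
Power = Φ(1.403) = 0.920.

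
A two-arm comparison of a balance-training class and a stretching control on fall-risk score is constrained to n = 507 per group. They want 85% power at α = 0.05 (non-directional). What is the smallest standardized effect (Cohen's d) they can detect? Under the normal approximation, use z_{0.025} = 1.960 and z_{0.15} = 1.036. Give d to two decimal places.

d_min ≈ 0.19

For two independent groups of n = 507 each: d_min = (z_{α/2} + z_β)·√(2/n).
z-sum = 1.960 + 1.036 = 2.996.
d_min = 2.996 × √(2/507) = 2.996 × 0.0628 = 0.188.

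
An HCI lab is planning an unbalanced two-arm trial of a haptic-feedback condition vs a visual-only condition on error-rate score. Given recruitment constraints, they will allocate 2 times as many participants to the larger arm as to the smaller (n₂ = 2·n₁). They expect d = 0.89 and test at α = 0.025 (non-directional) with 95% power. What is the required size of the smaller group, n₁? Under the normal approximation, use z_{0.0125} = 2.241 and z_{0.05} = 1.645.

n₁ = 29

With allocation ratio k = n₂/n₁ = 2, Var(x̄₁−x̄₂) = σ²(1/n₁ + 1/(k·n₁)) = σ²·(k+1)/(k·n₁).
So n₁ = (1 + 1/k)·((z_{α/2} + z_β)/d)² = 1.500 × (3.886/0.89)².
n₁ = 1.500 × 19.06 = 28.6.
Round up: n₁ = 29, giving n₂ = 2 × 29 = 58.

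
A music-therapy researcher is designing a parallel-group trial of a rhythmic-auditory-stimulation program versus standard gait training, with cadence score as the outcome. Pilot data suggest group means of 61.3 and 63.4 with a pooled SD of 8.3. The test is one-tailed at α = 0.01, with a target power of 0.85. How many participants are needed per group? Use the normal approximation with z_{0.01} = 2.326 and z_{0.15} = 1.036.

n = 354 per group

Cohen's d = |M₁ − M₂| / SD_pooled = |61.3 − 63.4| / 8.3 = 2.1 / 8.3 = 0.253.
For two independent groups with equal n: n = 2·((z_{α} + z_β) / d)².
z_{α} + z_β = 2.326 + 1.036 = 3.362.
n = 2 × (3.362 / 0.253)² = 2 × 13.289² = 2 × 176.59 = 353.2.
Round up to the next whole participant.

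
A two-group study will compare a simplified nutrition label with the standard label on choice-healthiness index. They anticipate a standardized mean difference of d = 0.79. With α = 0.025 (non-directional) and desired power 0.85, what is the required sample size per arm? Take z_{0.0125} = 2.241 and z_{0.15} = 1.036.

n = 35 per group

For two independent groups with equal n: n = 2·((z_{α/2} + z_β) / d)².
z_{α/2} + z_β = 2.241 + 1.036 = 3.277.
n = 2 × (3.277 / 0.79)² = 2 × 4.148² = 2 × 17.21 = 34.4.
Round up to the next whole participant.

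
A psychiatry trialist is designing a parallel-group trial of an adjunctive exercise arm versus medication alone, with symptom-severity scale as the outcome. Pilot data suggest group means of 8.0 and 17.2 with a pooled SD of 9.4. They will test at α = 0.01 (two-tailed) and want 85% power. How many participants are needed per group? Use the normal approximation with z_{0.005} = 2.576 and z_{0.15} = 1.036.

Cohen's d = |M₁ − M₂| / SD_pooled = |8.0 − 17.2| / 9.4 = 9.2 / 9.4 = 0.979.
For two independent groups with equal n: n = 2·((z_{α/2} + z_β) / d)².
z_{α/2} + z_β = 2.576 + 1.036 = 3.612.
n = 2 × (3.612 / 0.979)² = 2 × 3.689² = 2 × 13.61 = 27.2.
Round up to the next whole participant.

n = 28 per group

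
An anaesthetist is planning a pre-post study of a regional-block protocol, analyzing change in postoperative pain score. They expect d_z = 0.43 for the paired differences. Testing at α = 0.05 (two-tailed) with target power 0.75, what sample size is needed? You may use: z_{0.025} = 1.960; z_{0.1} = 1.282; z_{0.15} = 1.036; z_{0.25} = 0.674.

For a paired (one-sample on differences) test: n = ((z_{α/2} + z_β) / d)².
z_{α/2} + z_β = 1.960 + 0.674 = 2.634.
n = (2.634 / 0.43)² = 6.126² = 37.52.
Round up.

n = 38 pairs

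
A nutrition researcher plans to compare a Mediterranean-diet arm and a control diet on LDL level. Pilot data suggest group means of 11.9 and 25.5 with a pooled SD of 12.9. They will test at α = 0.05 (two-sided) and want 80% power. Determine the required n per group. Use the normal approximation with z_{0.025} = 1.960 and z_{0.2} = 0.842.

Cohen's d = |M₁ − M₂| / SD_pooled = |11.9 − 25.5| / 12.9 = 13.6 / 12.9 = 1.054.
For two independent groups with equal n: n = 2·((z_{α/2} + z_β) / d)².
z_{α/2} + z_β = 1.960 + 0.842 = 2.802.
n = 2 × (2.802 / 1.054)² = 2 × 2.658² = 2 × 7.07 = 14.1.
Round up to the next whole participant.

n = 15 per group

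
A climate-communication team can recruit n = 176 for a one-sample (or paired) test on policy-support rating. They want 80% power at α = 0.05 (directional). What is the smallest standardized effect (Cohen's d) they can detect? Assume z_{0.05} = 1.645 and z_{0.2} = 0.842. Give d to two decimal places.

For a single sample (or paired design) of n = 176: d_min = (z_{α} + z_β)/√n.
z-sum = 1.645 + 0.842 = 2.487.
d_min = 2.487 / √176 = 2.487 / 13.266 = 0.187.

d_min ≈ 0.19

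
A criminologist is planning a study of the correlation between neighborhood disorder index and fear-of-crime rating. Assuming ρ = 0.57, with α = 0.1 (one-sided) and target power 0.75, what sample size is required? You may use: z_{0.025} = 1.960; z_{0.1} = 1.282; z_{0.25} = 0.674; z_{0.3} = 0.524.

n = 13

Fisher's z: C = ½·ln((1+r)/(1−r)) = ½·ln(3.6512) = 0.6475.
n = ((z_{α} + z_β)/C)² + 3.
(1.282 + 0.674) / 0.6475 = 1.956 / 0.6475 = 3.021.
n = 3.021² + 3 = 9.13 + 3 = 12.1.
Round up.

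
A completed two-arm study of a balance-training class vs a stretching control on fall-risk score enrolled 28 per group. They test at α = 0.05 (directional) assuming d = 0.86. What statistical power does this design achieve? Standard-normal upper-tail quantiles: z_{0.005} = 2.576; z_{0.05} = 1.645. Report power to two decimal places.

power ≈ 0.94

For two equal groups, power = Φ(d·√(n/2) − z_{α}).
d·√(n/2) = 0.86 × √(28/2) = 0.86 × 3.742 = 3.218.
z_β = 3.218 − 1.645 = 1.573.
Power = Φ(1.573) = 0.942.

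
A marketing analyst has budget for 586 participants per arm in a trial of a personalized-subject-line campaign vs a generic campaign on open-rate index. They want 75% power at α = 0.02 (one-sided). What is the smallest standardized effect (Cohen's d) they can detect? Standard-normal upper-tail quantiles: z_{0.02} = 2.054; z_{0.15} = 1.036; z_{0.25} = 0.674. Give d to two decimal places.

For two independent groups of n = 586 each: d_min = (z_{α} + z_β)·√(2/n).
z-sum = 2.054 + 0.674 = 2.728.
d_min = 2.728 × √(2/586) = 2.728 × 0.0584 = 0.159.

d_min ≈ 0.16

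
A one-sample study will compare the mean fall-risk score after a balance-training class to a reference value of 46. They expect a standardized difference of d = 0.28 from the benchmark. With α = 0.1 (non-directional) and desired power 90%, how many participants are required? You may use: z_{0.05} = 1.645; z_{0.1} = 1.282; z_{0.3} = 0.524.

For a one-sample test: n = ((z_{α/2} + z_β) / d)².
z_{α/2} + z_β = 1.645 + 1.282 = 2.927.
n = (2.927 / 0.28)² = 10.454² = 109.28.
Round up.

n = 110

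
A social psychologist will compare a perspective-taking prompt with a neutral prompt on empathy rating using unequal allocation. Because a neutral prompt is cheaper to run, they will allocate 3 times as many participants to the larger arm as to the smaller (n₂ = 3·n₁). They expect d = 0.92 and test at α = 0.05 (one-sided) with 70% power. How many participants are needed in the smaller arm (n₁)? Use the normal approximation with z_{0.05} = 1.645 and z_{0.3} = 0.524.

n₁ = 8

With allocation ratio k = n₂/n₁ = 3, Var(x̄₁−x̄₂) = σ²(1/n₁ + 1/(k·n₁)) = σ²·(k+1)/(k·n₁).
So n₁ = (1 + 1/k)·((z_{α} + z_β)/d)² = 1.333 × (2.169/0.92)².
n₁ = 1.333 × 5.56 = 7.4.
Round up: n₁ = 8, giving n₂ = 3 × 8 = 24.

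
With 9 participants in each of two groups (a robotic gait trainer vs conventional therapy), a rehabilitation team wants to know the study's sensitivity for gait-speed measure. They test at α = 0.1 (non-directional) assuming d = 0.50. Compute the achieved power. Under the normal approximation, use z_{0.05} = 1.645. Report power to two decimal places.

For two equal groups, power = Φ(d·√(n/2) − z_{α/2}).
d·√(n/2) = 0.50 × √(9/2) = 0.50 × 2.121 = 1.061.
z_β = 1.061 − 1.645 = -0.584.
Power = Φ(-0.584) = 0.279.

power ≈ 0.28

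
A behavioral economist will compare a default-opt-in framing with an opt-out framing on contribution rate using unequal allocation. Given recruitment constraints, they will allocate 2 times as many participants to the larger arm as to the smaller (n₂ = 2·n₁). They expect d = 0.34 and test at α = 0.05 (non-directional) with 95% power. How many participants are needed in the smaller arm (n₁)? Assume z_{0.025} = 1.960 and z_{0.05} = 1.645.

With allocation ratio k = n₂/n₁ = 2, Var(x̄₁−x̄₂) = σ²(1/n₁ + 1/(k·n₁)) = σ²·(k+1)/(k·n₁).
So n₁ = (1 + 1/k)·((z_{α/2} + z_β)/d)² = 1.500 × (3.605/0.34)².
n₁ = 1.500 × 112.42 = 168.6.
Round up: n₁ = 169, giving n₂ = 2 × 169 = 338.

n₁ = 169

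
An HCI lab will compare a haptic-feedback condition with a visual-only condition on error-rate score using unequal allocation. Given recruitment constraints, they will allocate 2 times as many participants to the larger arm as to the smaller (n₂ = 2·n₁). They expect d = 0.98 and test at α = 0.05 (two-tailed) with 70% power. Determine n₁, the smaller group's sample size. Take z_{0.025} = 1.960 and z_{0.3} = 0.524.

With allocation ratio k = n₂/n₁ = 2, Var(x̄₁−x̄₂) = σ²(1/n₁ + 1/(k·n₁)) = σ²·(k+1)/(k·n₁).
So n₁ = (1 + 1/k)·((z_{α/2} + z_β)/d)² = 1.500 × (2.484/0.98)².
n₁ = 1.500 × 6.42 = 9.6.
Round up: n₁ = 10, giving n₂ = 2 × 10 = 20.

n₁ = 10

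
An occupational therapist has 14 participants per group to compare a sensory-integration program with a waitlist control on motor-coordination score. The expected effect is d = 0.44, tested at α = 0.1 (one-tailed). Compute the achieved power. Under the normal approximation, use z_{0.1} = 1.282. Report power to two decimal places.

For two equal groups, power = Φ(d·√(n/2) − z_{α}).
d·√(n/2) = 0.44 × √(14/2) = 0.44 × 2.646 = 1.164.
z_β = 1.164 − 1.282 = -0.118.
Power = Φ(-0.118) = 0.453.

power ≈ 0.45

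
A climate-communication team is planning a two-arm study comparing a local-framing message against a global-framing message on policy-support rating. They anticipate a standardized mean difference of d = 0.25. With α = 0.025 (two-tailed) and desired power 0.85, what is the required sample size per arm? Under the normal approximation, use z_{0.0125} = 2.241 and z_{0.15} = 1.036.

For two independent groups with equal n: n = 2·((z_{α/2} + z_β) / d)².
z_{α/2} + z_β = 2.241 + 1.036 = 3.277.
n = 2 × (3.277 / 0.25)² = 2 × 13.108² = 2 × 171.82 = 343.6.
Round up to the next whole participant.

n = 344 per group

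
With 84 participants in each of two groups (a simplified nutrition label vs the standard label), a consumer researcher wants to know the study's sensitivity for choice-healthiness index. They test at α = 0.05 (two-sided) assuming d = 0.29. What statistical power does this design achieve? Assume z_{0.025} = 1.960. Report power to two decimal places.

power ≈ 0.47

For two equal groups, power = Φ(d·√(n/2) − z_{α/2}).
d·√(n/2) = 0.29 × √(84/2) = 0.29 × 6.481 = 1.879.
z_β = 1.879 − 1.960 = -0.081.
Power = Φ(-0.081) = 0.468.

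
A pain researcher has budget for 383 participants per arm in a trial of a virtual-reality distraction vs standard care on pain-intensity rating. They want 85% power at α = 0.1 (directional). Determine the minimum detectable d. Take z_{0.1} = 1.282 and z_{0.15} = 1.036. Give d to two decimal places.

d_min ≈ 0.17

For two independent groups of n = 383 each: d_min = (z_{α} + z_β)·√(2/n).
z-sum = 1.282 + 1.036 = 2.318.
d_min = 2.318 × √(2/383) = 2.318 × 0.0723 = 0.168.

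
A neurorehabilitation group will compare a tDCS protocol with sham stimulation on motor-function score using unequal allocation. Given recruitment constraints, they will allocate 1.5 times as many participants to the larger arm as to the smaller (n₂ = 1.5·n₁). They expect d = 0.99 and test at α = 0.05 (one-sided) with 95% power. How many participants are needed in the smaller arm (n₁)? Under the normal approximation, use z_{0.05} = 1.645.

n₁ = 19

With allocation ratio k = n₂/n₁ = 1.5, Var(x̄₁−x̄₂) = σ²(1/n₁ + 1/(k·n₁)) = σ²·(k+1)/(k·n₁).
So n₁ = (1 + 1/k)·((z_{α} + z_β)/d)² = 1.667 × (3.290/0.99)².
n₁ = 1.667 × 11.04 = 18.4.
Round up: n₁ = 19, giving n₂ = ⌈1.5 × 19⌉ = ⌈28.5⌉ = 29.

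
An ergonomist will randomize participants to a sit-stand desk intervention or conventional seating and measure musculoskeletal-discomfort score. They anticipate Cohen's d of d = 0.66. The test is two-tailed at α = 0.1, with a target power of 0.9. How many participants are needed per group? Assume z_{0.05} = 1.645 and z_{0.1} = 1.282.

n = 40 per group

For two independent groups with equal n: n = 2·((z_{α/2} + z_β) / d)².
z_{α/2} + z_β = 1.645 + 1.282 = 2.927.
n = 2 × (2.927 / 0.66)² = 2 × 4.435² = 2 × 19.67 = 39.3.
Round up to the next whole participant.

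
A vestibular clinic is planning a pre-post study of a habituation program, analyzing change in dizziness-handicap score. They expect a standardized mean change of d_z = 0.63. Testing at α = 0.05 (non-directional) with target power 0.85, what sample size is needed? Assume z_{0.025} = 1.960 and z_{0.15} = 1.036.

For a paired (one-sample on differences) test: n = ((z_{α/2} + z_β) / d)².
z_{α/2} + z_β = 1.960 + 1.036 = 2.996.
n = (2.996 / 0.63)² = 4.756² = 22.62.
Round up.

n = 23 pairs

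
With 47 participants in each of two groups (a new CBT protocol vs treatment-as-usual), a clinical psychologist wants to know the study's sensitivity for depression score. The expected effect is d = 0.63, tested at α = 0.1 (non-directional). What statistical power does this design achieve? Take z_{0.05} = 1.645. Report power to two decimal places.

power ≈ 0.92

For two equal groups, power = Φ(d·√(n/2) − z_{α/2}).
d·√(n/2) = 0.63 × √(47/2) = 0.63 × 4.848 = 3.054.
z_β = 3.054 − 1.645 = 1.409.
Power = Φ(1.409) = 0.921.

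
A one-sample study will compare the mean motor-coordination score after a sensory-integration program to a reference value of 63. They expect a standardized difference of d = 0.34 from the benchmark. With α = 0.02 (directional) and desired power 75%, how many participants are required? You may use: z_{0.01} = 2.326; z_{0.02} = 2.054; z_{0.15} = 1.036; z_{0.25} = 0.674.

n = 65

For a one-sample test: n = ((z_{α} + z_β) / d)².
z_{α} + z_β = 2.054 + 0.674 = 2.728.
n = (2.728 / 0.34)² = 8.024² = 64.38.
Round up.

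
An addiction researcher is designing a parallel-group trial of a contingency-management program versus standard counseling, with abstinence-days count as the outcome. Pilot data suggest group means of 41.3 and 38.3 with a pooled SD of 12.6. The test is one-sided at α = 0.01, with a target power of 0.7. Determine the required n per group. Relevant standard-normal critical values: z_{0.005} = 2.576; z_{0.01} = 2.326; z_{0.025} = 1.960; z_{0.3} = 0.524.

n = 287 per group

Cohen's d = |M₁ − M₂| / SD_pooled = |41.3 − 38.3| / 12.6 = 3.0 / 12.6 = 0.238.
For two independent groups with equal n: n = 2·((z_{α} + z_β) / d)².
z_{α} + z_β = 2.326 + 0.524 = 2.850.
n = 2 × (2.850 / 0.238)² = 2 × 11.975² = 2 × 143.40 = 286.8.
Round up to the next whole participant.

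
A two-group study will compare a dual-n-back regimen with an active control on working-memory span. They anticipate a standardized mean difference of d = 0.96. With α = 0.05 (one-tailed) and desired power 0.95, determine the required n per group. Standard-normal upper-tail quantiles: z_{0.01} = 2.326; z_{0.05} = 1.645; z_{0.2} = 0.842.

For two independent groups with equal n: n = 2·((z_{α} + z_β) / d)².
z_{α} + z_β = 1.645 + 1.645 = 3.290.
n = 2 × (3.290 / 0.96)² = 2 × 3.427² = 2 × 11.74 = 23.5.
Round up to the next whole participant.

n = 24 per group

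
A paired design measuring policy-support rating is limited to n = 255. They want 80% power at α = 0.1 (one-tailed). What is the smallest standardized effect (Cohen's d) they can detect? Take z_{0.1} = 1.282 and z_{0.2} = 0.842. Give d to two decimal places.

For a single sample (or paired design) of n = 255: d_min = (z_{α} + z_β)/√n.
z-sum = 1.282 + 0.842 = 2.124.
d_min = 2.124 / √255 = 2.124 / 15.969 = 0.133.

d_min ≈ 0.13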